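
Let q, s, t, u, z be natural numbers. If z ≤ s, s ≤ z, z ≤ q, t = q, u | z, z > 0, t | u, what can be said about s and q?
s = q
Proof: From t = q and t | u, q | u. u | z, so q | z. Since z > 0, q ≤ z. Because z ≤ q, q = z. z ≤ s and s ≤ z, hence z = s. Since q = z, q = s. Then s = q.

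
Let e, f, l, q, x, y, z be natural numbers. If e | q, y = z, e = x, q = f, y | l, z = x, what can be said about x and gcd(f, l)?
x | gcd(f, l)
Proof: Since q = f and e | q, e | f. Since e = x, x | f. Because y = z and z = x, y = x. y | l, so x | l. Since x | f, x | gcd(f, l).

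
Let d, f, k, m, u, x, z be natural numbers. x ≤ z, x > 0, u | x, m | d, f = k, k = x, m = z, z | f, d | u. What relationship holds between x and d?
x = d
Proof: f = k and z | f, thus z | k. k = x, so z | x. Because x > 0, z ≤ x. Since x ≤ z, z = x. Because m = z and m | d, z | d. z = x, so x | d. d | u and u | x, therefore d | x. From x | d, x = d.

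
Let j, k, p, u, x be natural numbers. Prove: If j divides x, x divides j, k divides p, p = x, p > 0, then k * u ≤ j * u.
Since x divides j and j divides x, x = j. Since p = x, p = j. k divides p and p > 0, so k ≤ p. p = j, so k ≤ j. By multiplying by a non-negative, k * u ≤ j * u.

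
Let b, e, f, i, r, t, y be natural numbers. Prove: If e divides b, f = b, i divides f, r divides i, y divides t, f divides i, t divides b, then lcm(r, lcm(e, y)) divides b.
i divides f and f divides i, hence i = f. f = b, so i = b. r divides i, so r divides b. Since y divides t and t divides b, y divides b. e divides b, so lcm(e, y) divides b. r divides b, so lcm(r, lcm(e, y)) divides b.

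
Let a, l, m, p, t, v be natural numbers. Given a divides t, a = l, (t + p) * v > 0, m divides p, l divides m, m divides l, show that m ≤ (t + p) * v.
l divides m and m divides l, hence l = m. a = l and a divides t, hence l divides t. Since l = m, m divides t. m divides p, so m divides t + p. Then m divides (t + p) * v. Since (t + p) * v > 0, m ≤ (t + p) * v.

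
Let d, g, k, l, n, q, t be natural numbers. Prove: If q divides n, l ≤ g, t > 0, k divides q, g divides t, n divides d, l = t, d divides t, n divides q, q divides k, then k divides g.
From n divides q and q divides n, n = q. q divides k and k divides q, therefore q = k. Because n = q, n = k. Since l = t and l ≤ g, t ≤ g. Because g divides t and t > 0, g ≤ t. From t ≤ g, t = g. Since d divides t, d divides g. n divides d, so n divides g. Since n = k, k divides g.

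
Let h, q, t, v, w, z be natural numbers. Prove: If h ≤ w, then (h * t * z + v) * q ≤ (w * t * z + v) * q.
From h ≤ w, by multiplying by a non-negative, h * t ≤ w * t. By multiplying by a non-negative, h * t * z ≤ w * t * z. Then h * t * z + v ≤ w * t * z + v. By multiplying by a non-negative, (h * t * z + v) * q ≤ (w * t * z + v) * q.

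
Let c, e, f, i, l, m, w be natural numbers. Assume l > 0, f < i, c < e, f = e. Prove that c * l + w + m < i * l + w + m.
f = e and f < i, so e < i. Because c < e, c < i. Since l > 0, by multiplying by a positive, c * l < i * l. Then c * l + w < i * l + w. Then c * l + w + m < i * l + w + m.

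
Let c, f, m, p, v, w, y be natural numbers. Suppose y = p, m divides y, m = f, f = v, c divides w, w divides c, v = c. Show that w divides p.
From c divides w and w divides c, c = w. v = c, so v = w. m = f and f = v, hence m = v. Since m divides y, v divides y. Since y = p, v divides p. v = w, so w divides p.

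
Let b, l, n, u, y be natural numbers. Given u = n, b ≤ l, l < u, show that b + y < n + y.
From b ≤ l and l < u, b < u. Since u = n, b < n. Then b + y < n + y.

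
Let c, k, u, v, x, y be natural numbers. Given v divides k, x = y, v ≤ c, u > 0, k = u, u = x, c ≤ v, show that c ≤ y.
v ≤ c and c ≤ v, therefore v = c. Because u = x and x = y, u = y. Because k = u and v divides k, v divides u. u > 0, so v ≤ u. u = y, so v ≤ y. Since v = c, c ≤ y.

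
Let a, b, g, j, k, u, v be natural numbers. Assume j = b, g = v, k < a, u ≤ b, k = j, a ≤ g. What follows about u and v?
u < v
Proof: From k = j and j = b, k = b. g = v and a ≤ g, so a ≤ v. Since k < a, k < v. Since k = b, b < v. Since u ≤ b, u < v.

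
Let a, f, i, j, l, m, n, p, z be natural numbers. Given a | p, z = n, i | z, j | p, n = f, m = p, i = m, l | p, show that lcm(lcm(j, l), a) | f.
j | p and l | p, so lcm(j, l) | p. a | p, so lcm(lcm(j, l), a) | p. From i = m and m = p, i = p. z = n and i | z, thus i | n. Since n = f, i | f. i = p, so p | f. lcm(lcm(j, l), a) | p, so lcm(lcm(j, l), a) | f.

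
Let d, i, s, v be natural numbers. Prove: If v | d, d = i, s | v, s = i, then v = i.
From d = i and v | d, v | i. s = i and s | v, therefore i | v. v | i, so v = i.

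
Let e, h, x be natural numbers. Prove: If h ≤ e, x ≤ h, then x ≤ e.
Because x ≤ h and h ≤ e, by transitivity, x ≤ e.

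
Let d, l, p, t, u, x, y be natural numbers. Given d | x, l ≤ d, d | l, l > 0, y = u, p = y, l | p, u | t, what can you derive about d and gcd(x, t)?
d | gcd(x, t)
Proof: From d | l and l > 0, d ≤ l. Because l ≤ d, l = d. Since p = y and l | p, l | y. y = u, so l | u. Since l = d, d | u. u | t, so d | t. d | x, so d | gcd(x, t).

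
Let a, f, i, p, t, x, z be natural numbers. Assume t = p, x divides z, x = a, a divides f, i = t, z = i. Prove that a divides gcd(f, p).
i = t and t = p, hence i = p. z = i and x divides z, therefore x divides i. x = a, so a divides i. Since i = p, a divides p. a divides f, so a divides gcd(f, p).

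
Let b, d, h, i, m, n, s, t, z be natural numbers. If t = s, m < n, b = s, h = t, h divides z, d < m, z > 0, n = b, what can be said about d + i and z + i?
d + i < z + i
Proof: Because n = b and b = s, n = s. d < m and m < n, so d < n. n = s, so d < s. Because h = t and t = s, h = s. Since h divides z and z > 0, h ≤ z. h = s, so s ≤ z. d < s, so d < z. Then d + i < z + i.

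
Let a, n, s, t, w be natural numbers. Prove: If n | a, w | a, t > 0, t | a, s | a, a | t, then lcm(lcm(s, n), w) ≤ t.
From a | t and t | a, a = t. s | a and n | a, so lcm(s, n) | a. w | a, so lcm(lcm(s, n), w) | a. Since a = t, lcm(lcm(s, n), w) | t. t > 0, so lcm(lcm(s, n), w) ≤ t.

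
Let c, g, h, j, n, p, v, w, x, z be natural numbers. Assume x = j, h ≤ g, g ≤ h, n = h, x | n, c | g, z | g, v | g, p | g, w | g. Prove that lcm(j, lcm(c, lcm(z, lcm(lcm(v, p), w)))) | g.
Since h ≤ g and g ≤ h, h = g. n = h and x | n, thus x | h. From h = g, x | g. Since x = j, j | g. v | g and p | g, thus lcm(v, p) | g. Since w | g, lcm(lcm(v, p), w) | g. z | g, so lcm(z, lcm(lcm(v, p), w)) | g. Since c | g, lcm(c, lcm(z, lcm(lcm(v, p), w))) | g. j | g, so lcm(j, lcm(c, lcm(z, lcm(lcm(v, p), w)))) | g.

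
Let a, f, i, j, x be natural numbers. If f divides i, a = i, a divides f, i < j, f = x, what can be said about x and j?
x < j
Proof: a = i and a divides f, so i divides f. f divides i, so i = f. i < j, so f < j. From f = x, x < j.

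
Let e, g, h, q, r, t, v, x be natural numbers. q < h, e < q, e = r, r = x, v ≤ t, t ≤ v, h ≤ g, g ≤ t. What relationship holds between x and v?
x < v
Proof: Because e = r and r = x, e = x. Since e < q, x < q. t ≤ v and v ≤ t, hence t = v. From h ≤ g and g ≤ t, h ≤ t. q < h, so q < t. From t = v, q < v. From x < q, x < v.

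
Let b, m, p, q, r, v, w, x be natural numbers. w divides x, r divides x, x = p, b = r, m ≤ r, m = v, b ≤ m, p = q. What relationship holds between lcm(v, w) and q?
lcm(v, w) divides q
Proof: From x = p and p = q, x = q. b = r and b ≤ m, so r ≤ m. Since m ≤ r, r = m. Since r divides x, m divides x. Because m = v, v divides x. From w divides x, lcm(v, w) divides x. x = q, so lcm(v, w) divides q.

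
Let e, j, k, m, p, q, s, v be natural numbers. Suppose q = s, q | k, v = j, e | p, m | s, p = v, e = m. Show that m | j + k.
Since p = v and v = j, p = j. Because e = m and e | p, m | p. p = j, so m | j. q = s and q | k, therefore s | k. Since m | s, m | k. m | j, so m | j + k.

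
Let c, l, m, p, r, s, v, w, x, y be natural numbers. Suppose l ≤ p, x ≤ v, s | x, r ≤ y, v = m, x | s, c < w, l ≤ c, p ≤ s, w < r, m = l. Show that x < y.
s | x and x | s, so s = x. l ≤ p and p ≤ s, thus l ≤ s. s = x, so l ≤ x. v = m and m = l, thus v = l. Since x ≤ v, x ≤ l. Since l ≤ x, l = x. From c < w and w < r, c < r. l ≤ c, so l < r. r ≤ y, so l < y. l = x, so x < y.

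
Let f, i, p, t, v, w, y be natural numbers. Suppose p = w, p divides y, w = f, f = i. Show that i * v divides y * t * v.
p = w and w = f, thus p = f. f = i, so p = i. Because p divides y, i divides y. Then i divides y * t. Then i * v divides y * t * v.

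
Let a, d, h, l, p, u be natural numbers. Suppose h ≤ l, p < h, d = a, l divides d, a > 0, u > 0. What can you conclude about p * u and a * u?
p * u < a * u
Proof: From d = a and l divides d, l divides a. From a > 0, l ≤ a. Since h ≤ l, h ≤ a. Since p < h, p < a. Because u > 0, by multiplying by a positive, p * u < a * u.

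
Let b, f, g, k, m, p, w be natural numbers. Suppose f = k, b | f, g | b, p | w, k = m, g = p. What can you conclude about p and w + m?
p | w + m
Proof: Because f = k and k = m, f = m. Because g = p and g | b, p | b. b | f, so p | f. Since f = m, p | m. Since p | w, p | w + m.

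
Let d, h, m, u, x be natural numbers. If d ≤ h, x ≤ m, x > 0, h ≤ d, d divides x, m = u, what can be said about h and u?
h ≤ u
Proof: Since d ≤ h and h ≤ d, d = h. Since d divides x, h divides x. Since x > 0, h ≤ x. From m = u and x ≤ m, x ≤ u. Since h ≤ x, h ≤ u.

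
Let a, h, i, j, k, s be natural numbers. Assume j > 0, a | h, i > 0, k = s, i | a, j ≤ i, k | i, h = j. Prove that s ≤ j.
h = j and a | h, so a | j. Because i | a, i | j. j > 0, so i ≤ j. j ≤ i, so i = j. k | i and i > 0, hence k ≤ i. i = j, so k ≤ j. Since k = s, s ≤ j.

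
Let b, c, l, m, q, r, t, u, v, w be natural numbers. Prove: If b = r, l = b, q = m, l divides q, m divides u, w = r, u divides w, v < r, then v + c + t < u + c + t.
Since q = m and l divides q, l divides m. From l = b, b divides m. m divides u, so b divides u. b = r, so r divides u. w = r and u divides w, hence u divides r. Since r divides u, r = u. v < r, so v < u. Then v + c < u + c. Then v + c + t < u + c + t.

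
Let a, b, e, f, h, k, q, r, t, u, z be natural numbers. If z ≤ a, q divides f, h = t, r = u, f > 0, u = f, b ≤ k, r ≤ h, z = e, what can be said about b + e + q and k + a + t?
b + e + q ≤ k + a + t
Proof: z = e and z ≤ a, thus e ≤ a. Because b ≤ k, b + e ≤ k + a. Because q divides f and f > 0, q ≤ f. From r = u and u = f, r = f. Since r ≤ h, f ≤ h. Since q ≤ f, q ≤ h. Since h = t, q ≤ t. Since b + e ≤ k + a, b + e + q ≤ k + a + t.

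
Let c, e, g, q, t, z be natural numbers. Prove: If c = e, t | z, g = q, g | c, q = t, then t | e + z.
Since c = e and g | c, g | e. Since g = q, q | e. Since q = t, t | e. t | z, so t | e + z.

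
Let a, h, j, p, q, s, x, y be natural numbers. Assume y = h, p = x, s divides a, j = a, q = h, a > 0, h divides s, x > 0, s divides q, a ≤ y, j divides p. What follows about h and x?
h ≤ x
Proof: y = h and a ≤ y, hence a ≤ h. Since q = h and s divides q, s divides h. Since h divides s, s = h. s divides a, so h divides a. a > 0, so h ≤ a. a ≤ h, so a = h. j = a, so j = h. Since p = x and j divides p, j divides x. Since x > 0, j ≤ x. From j = h, h ≤ x.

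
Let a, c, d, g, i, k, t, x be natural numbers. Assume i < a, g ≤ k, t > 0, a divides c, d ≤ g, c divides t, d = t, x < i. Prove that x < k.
Because x < i and i < a, x < a. a divides c and c divides t, thus a divides t. Since t > 0, a ≤ t. Since x < a, x < t. From d ≤ g and g ≤ k, d ≤ k. d = t, so t ≤ k. Because x < t, x < k.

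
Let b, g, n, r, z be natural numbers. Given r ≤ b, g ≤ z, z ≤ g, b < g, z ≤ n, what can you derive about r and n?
r < n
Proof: g ≤ z and z ≤ g, hence g = z. From b < g, b < z. From z ≤ n, b < n. Since r ≤ b, r < n.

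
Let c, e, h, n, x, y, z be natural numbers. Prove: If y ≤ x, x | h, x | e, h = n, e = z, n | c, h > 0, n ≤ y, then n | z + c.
x | h and h > 0, therefore x ≤ h. Since h = n, x ≤ n. From n ≤ y and y ≤ x, n ≤ x. Since x ≤ n, x = n. Since x | e, n | e. Since e = z, n | z. Since n | c, n | z + c.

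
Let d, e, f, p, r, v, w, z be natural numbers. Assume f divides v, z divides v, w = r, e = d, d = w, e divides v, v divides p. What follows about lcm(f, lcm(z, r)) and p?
lcm(f, lcm(z, r)) divides p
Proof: e = d and d = w, therefore e = w. Since e divides v, w divides v. w = r, so r divides v. Since z divides v, lcm(z, r) divides v. Since f divides v, lcm(f, lcm(z, r)) divides v. v divides p, so lcm(f, lcm(z, r)) divides p.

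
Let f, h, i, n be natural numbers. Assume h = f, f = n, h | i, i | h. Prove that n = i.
i | h and h | i, thus i = h. Since h = f, i = f. Since f = n, i = n. Then n = i.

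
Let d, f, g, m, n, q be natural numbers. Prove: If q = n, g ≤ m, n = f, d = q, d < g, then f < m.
Since d = q and q = n, d = n. n = f, so d = f. From d < g, f < g. Since g ≤ m, f < m.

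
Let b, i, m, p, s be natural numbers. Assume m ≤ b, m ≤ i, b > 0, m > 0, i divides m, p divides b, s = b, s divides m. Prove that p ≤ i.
s divides m and m > 0, hence s ≤ m. s = b, so b ≤ m. m ≤ b, so b = m. i divides m and m > 0, hence i ≤ m. Since m ≤ i, m = i. Because b = m, b = i. p divides b and b > 0, so p ≤ b. Since b = i, p ≤ i.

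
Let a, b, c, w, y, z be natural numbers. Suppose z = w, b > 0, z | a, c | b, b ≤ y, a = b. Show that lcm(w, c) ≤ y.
Since z = w and z | a, w | a. a = b, so w | b. From c | b, lcm(w, c) | b. b > 0, so lcm(w, c) ≤ b. b ≤ y, so lcm(w, c) ≤ y.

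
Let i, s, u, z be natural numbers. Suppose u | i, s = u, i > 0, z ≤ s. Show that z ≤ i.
From s = u and z ≤ s, z ≤ u. From u | i and i > 0, u ≤ i. Since z ≤ u, z ≤ i.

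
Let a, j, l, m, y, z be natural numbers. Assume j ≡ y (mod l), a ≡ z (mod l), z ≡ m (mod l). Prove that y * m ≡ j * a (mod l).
Because a ≡ z (mod l) and z ≡ m (mod l), a ≡ m (mod l). j ≡ y (mod l), so j * a ≡ y * m (mod l). Then y * m ≡ j * a (mod l).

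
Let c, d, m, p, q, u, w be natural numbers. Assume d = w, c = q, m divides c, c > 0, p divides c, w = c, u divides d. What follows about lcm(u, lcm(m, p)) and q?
lcm(u, lcm(m, p)) ≤ q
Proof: From d = w and w = c, d = c. u divides d, so u divides c. Because m divides c and p divides c, lcm(m, p) divides c. Since u divides c, lcm(u, lcm(m, p)) divides c. c > 0, so lcm(u, lcm(m, p)) ≤ c. Since c = q, lcm(u, lcm(m, p)) ≤ q.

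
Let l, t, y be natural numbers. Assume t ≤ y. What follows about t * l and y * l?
t * l ≤ y * l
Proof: t ≤ y. By multiplying by a non-negative, t * l ≤ y * l.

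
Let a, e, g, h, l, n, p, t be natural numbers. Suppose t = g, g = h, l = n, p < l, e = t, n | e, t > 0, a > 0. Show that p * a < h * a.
t = g and g = h, thus t = h. Because l = n and p < l, p < n. From e = t and n | e, n | t. From t > 0, n ≤ t. p < n, so p < t. Because t = h, p < h. a > 0, so p * a < h * a.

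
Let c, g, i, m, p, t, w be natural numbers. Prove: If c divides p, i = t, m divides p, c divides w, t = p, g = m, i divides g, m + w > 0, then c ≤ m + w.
i = t and i divides g, hence t divides g. Since t = p, p divides g. From g = m, p divides m. m divides p, so p = m. Since c divides p, c divides m. Since c divides w, c divides m + w. From m + w > 0, c ≤ m + w.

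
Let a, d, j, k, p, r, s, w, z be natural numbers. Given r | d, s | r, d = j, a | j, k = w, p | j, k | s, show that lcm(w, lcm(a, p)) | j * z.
k | s and s | r, therefore k | r. d = j and r | d, therefore r | j. Since k | r, k | j. Since k = w, w | j. Since a | j and p | j, lcm(a, p) | j. Because w | j, lcm(w, lcm(a, p)) | j. Then lcm(w, lcm(a, p)) | j * z.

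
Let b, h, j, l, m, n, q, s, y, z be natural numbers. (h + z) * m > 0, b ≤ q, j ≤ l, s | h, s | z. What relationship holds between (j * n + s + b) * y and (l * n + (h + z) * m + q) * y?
(j * n + s + b) * y ≤ (l * n + (h + z) * m + q) * y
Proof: j ≤ l, so j * n ≤ l * n. Since s | h and s | z, s | h + z. Then s | (h + z) * m. (h + z) * m > 0, so s ≤ (h + z) * m. b ≤ q, so s + b ≤ (h + z) * m + q. Since j * n ≤ l * n, j * n + s + b ≤ l * n + (h + z) * m + q. Then (j * n + s + b) * y ≤ (l * n + (h + z) * m + q) * y.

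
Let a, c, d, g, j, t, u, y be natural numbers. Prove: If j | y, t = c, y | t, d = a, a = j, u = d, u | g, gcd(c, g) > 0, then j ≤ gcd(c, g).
t = c and y | t, hence y | c. Since j | y, j | c. From d = a and a = j, d = j. u = d and u | g, therefore d | g. Since d = j, j | g. j | c, so j | gcd(c, g). Because gcd(c, g) > 0, j ≤ gcd(c, g).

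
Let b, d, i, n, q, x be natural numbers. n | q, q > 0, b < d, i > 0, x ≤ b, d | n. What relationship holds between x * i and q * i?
x * i < q * i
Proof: x ≤ b and b < d, so x < d. d | n and n | q, hence d | q. q > 0, so d ≤ q. Since x < d, x < q. Because i > 0, x * i < q * i.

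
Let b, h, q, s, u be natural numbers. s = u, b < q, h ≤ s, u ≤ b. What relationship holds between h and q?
h < q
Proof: s = u and h ≤ s, therefore h ≤ u. u ≤ b and b < q, so u < q. Since h ≤ u, h < q.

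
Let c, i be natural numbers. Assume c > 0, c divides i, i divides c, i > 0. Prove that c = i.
From i divides c and c > 0, i ≤ c. c divides i and i > 0, thus c ≤ i. Since i ≤ c, i = c. Then c = i.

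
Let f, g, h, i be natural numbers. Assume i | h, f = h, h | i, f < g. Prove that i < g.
From h | i and i | h, h = i. Since f = h, f = i. f < g, so i < g.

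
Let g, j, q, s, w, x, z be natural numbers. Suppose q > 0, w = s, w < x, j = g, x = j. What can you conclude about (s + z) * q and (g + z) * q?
(s + z) * q < (g + z) * q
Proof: From x = j and j = g, x = g. w = s and w < x, thus s < x. Since x = g, s < g. Then s + z < g + z. Since q > 0, (s + z) * q < (g + z) * q.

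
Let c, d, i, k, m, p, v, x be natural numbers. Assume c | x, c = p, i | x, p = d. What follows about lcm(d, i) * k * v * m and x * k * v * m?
lcm(d, i) * k * v * m | x * k * v * m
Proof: c = p and p = d, therefore c = d. Since c | x, d | x. Since i | x, lcm(d, i) | x. Then lcm(d, i) * k | x * k. Then lcm(d, i) * k * v | x * k * v. Then lcm(d, i) * k * v * m | x * k * v * m.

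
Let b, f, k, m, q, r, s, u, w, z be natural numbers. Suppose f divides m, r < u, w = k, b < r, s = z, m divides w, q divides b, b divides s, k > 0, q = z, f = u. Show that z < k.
s = z and b divides s, so b divides z. From q = z and q divides b, z divides b. Since b divides z, b = z. b < r and r < u, therefore b < u. Since b = z, z < u. f divides m and m divides w, thus f divides w. f = u, so u divides w. w = k, so u divides k. k > 0, so u ≤ k. z < u, so z < k.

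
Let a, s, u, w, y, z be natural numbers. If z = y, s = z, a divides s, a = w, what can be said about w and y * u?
w divides y * u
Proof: s = z and a divides s, so a divides z. z = y, so a divides y. From a = w, w divides y. Then w divides y * u.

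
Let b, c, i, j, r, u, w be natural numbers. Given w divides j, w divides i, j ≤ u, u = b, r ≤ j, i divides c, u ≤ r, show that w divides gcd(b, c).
Since u ≤ r and r ≤ j, u ≤ j. From j ≤ u, j = u. u = b, so j = b. w divides j, so w divides b. w divides i and i divides c, so w divides c. Since w divides b, w divides gcd(b, c).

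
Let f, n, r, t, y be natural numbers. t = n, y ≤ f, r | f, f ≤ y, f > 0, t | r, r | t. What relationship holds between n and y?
n ≤ y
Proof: f ≤ y and y ≤ f, hence f = y. r | t and t | r, hence r = t. Since t = n, r = n. r | f and f > 0, therefore r ≤ f. r = n, so n ≤ f. Since f = y, n ≤ y.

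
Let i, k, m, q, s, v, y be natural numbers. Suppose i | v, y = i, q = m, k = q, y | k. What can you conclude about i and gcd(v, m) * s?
i | gcd(v, m) * s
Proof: From k = q and y | k, y | q. Since q = m, y | m. Since y = i, i | m. Since i | v, i | gcd(v, m). Then i | gcd(v, m) * s.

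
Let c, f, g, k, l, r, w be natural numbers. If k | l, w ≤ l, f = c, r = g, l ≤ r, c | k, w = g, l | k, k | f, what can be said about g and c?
g = c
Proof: w = g and w ≤ l, so g ≤ l. r = g and l ≤ r, hence l ≤ g. g ≤ l, so g = l. l | k and k | l, thus l = k. Since g = l, g = k. From f = c and k | f, k | c. Since c | k, k = c. Because g = k, g = c.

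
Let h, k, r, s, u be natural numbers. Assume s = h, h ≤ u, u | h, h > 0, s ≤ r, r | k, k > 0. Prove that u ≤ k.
u | h and h > 0, therefore u ≤ h. From h ≤ u, h = u. Because s = h, s = u. r | k and k > 0, so r ≤ k. Since s ≤ r, s ≤ k. Since s = u, u ≤ k.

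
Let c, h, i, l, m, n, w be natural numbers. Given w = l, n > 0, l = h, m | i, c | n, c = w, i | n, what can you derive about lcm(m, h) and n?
lcm(m, h) ≤ n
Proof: Since m | i and i | n, m | n. w = l and l = h, therefore w = h. c = w and c | n, thus w | n. w = h, so h | n. From m | n, lcm(m, h) | n. n > 0, so lcm(m, h) ≤ n.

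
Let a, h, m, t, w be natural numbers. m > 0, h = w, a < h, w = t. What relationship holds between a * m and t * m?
a * m < t * m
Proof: h = w and w = t, hence h = t. a < h, so a < t. From m > 0, by multiplying by a positive, a * m < t * m.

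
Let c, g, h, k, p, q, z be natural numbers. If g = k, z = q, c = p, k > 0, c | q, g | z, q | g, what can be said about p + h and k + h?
p + h ≤ k + h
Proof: From z = q and g | z, g | q. Since q | g, q = g. Since g = k, q = k. From c = p and c | q, p | q. q = k, so p | k. k > 0, so p ≤ k. Then p + h ≤ k + h.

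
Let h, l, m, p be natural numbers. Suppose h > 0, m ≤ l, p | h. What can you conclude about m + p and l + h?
m + p ≤ l + h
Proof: p | h and h > 0, therefore p ≤ h. m ≤ l, so m + p ≤ l + h.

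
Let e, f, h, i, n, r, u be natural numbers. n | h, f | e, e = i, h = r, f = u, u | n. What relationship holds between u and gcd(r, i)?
u | gcd(r, i)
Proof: u | n and n | h, hence u | h. h = r, so u | r. Because e = i and f | e, f | i. f = u, so u | i. u | r, so u | gcd(r, i).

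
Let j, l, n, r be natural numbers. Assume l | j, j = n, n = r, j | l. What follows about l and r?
l = r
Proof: l | j and j | l, thus l = j. j = n, so l = n. n = r, so l = r.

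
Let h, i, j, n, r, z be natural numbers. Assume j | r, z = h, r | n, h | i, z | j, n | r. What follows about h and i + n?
h | i + n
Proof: r | n and n | r, thus r = n. Since z | j and j | r, z | r. From r = n, z | n. Since z = h, h | n. Since h | i, h | i + n.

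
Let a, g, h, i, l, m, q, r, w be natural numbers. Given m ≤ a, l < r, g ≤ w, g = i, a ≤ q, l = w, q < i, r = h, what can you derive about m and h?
m < h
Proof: m ≤ a and a ≤ q, hence m ≤ q. Since q < i, m < i. g = i and g ≤ w, hence i ≤ w. Since m < i, m < w. l = w and l < r, thus w < r. r = h, so w < h. m < w, so m < h.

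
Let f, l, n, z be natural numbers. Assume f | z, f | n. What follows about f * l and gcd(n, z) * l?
f * l | gcd(n, z) * l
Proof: f | n and f | z, therefore f | gcd(n, z). Then f * l | gcd(n, z) * l.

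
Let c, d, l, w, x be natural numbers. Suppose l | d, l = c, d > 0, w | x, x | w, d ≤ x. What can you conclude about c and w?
c ≤ w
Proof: x | w and w | x, thus x = w. From l = c and l | d, c | d. Since d > 0, c ≤ d. From d ≤ x, c ≤ x. x = w, so c ≤ w.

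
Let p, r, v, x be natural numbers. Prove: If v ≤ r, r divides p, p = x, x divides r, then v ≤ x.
p = x and r divides p, so r divides x. Since x divides r, r = x. v ≤ r, so v ≤ x.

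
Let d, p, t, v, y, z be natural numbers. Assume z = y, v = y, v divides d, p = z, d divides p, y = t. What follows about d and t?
d = t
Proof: From p = z and d divides p, d divides z. z = y, so d divides y. v = y and v divides d, therefore y divides d. Since d divides y, d = y. y = t, so d = t.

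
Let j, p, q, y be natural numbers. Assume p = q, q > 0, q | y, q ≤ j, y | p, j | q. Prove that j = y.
From j | q and q > 0, j ≤ q. Since q ≤ j, j = q. p = q and y | p, therefore y | q. Because q | y, q = y. j = q, so j = y.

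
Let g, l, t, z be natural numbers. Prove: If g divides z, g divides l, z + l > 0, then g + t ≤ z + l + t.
g divides z and g divides l, hence g divides z + l. Since z + l > 0, g ≤ z + l. Then g + t ≤ z + l + t.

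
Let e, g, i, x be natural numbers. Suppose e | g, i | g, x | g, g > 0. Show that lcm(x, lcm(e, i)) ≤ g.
e | g and i | g, therefore lcm(e, i) | g. Since x | g, lcm(x, lcm(e, i)) | g. g > 0, so lcm(x, lcm(e, i)) ≤ g.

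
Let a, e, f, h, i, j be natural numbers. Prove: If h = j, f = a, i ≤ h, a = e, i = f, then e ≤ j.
i = f and f = a, hence i = a. a = e, so i = e. i ≤ h, so e ≤ h. h = j, so e ≤ j.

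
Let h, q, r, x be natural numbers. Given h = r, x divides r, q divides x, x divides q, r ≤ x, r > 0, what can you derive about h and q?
h = q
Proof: x divides r and r > 0, so x ≤ r. r ≤ x, so r = x. Since h = r, h = x. x divides q and q divides x, hence x = q. Since h = x, h = q.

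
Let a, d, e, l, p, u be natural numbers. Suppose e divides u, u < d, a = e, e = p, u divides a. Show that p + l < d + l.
a = e and u divides a, therefore u divides e. Because e divides u, u = e. From e = p, u = p. u < d, so p < d. Then p + l < d + l.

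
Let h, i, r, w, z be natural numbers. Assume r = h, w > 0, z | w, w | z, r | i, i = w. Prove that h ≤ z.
From w | z and z | w, w = z. Because i = w and r | i, r | w. w > 0, so r ≤ w. Since w = z, r ≤ z. r = h, so h ≤ z.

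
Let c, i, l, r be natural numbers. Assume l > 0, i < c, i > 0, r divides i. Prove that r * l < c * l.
r divides i and i > 0, thus r ≤ i. Because i < c, r < c. Combined with l > 0, by multiplying by a positive, r * l < c * l.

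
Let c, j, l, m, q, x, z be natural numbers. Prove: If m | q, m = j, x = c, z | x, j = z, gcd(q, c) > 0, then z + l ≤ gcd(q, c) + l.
m = j and m | q, thus j | q. j = z, so z | q. From x = c and z | x, z | c. Because z | q, z | gcd(q, c). gcd(q, c) > 0, so z ≤ gcd(q, c). Then z + l ≤ gcd(q, c) + l.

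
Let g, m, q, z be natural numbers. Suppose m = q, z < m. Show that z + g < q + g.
m = q and z < m, thus z < q. Then z + g < q + g.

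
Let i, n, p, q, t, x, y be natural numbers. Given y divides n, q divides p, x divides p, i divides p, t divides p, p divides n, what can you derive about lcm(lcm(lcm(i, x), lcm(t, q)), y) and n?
lcm(lcm(lcm(i, x), lcm(t, q)), y) divides n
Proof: From i divides p and x divides p, lcm(i, x) divides p. t divides p and q divides p, therefore lcm(t, q) divides p. Since lcm(i, x) divides p, lcm(lcm(i, x), lcm(t, q)) divides p. p divides n, so lcm(lcm(i, x), lcm(t, q)) divides n. Since y divides n, lcm(lcm(lcm(i, x), lcm(t, q)), y) divides n.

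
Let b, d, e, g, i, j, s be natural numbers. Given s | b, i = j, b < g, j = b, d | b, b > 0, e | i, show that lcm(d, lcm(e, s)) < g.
From i = j and j = b, i = b. e | i, so e | b. Since s | b, lcm(e, s) | b. From d | b, lcm(d, lcm(e, s)) | b. Since b > 0, lcm(d, lcm(e, s)) ≤ b. Since b < g, lcm(d, lcm(e, s)) < g.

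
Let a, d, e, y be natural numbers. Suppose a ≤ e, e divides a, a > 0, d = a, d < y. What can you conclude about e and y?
e < y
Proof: Since e divides a and a > 0, e ≤ a. a ≤ e, so a = e. Since d = a and d < y, a < y. Since a = e, e < y.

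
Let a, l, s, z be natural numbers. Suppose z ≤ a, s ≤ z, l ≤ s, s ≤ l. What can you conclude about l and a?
l ≤ a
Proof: s ≤ l and l ≤ s, therefore s = l. s ≤ z and z ≤ a, hence s ≤ a. s = l, so l ≤ a.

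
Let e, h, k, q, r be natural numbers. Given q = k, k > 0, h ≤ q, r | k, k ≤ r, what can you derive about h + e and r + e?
h + e ≤ r + e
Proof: From r | k and k > 0, r ≤ k. Since k ≤ r, k = r. q = k, so q = r. Because h ≤ q, h ≤ r. Then h + e ≤ r + e.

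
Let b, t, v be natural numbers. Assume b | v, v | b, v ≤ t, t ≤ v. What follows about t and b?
t = b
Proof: t ≤ v and v ≤ t, thus t = v. From v | b and b | v, v = b. t = v, so t = b.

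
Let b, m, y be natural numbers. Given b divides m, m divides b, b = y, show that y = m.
m divides b and b divides m, hence m = b. b = y, so m = y. Then y = m.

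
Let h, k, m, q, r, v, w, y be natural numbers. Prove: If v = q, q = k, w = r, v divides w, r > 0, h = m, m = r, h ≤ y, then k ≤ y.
v = q and q = k, hence v = k. w = r and v divides w, therefore v divides r. Since v = k, k divides r. r > 0, so k ≤ r. From h = m and m = r, h = r. h ≤ y, so r ≤ y. Since k ≤ r, k ≤ y.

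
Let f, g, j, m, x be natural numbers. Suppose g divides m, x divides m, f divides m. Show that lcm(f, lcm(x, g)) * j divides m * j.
Since x divides m and g divides m, lcm(x, g) divides m. Since f divides m, lcm(f, lcm(x, g)) divides m. Then lcm(f, lcm(x, g)) * j divides m * j.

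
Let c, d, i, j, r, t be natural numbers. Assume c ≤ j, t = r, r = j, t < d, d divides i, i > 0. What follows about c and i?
c < i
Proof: t = r and r = j, thus t = j. t < d, so j < d. Because d divides i and i > 0, d ≤ i. Since j < d, j < i. c ≤ j, so c < i.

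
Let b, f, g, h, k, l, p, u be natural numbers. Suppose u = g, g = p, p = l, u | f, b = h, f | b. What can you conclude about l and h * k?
l | h * k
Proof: u = g and g = p, therefore u = p. Because p = l, u = l. Since u | f, l | f. b = h and f | b, so f | h. l | f, so l | h. Then l | h * k.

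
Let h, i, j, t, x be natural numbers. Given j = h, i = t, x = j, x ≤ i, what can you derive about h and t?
h ≤ t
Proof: x = j and x ≤ i, hence j ≤ i. i = t, so j ≤ t. j = h, so h ≤ t.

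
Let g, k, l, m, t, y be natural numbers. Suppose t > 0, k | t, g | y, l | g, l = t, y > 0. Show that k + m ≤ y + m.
Because k | t and t > 0, k ≤ t. l | g and g | y, therefore l | y. Since l = t, t | y. y > 0, so t ≤ y. k ≤ t, so k ≤ y. Then k + m ≤ y + m.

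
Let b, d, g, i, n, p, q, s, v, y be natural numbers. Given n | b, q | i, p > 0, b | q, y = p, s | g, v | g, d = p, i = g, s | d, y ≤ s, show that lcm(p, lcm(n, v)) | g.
d = p and s | d, so s | p. Since p > 0, s ≤ p. From y = p and y ≤ s, p ≤ s. Since s ≤ p, s = p. Because s | g, p | g. Because b | q and q | i, b | i. i = g, so b | g. n | b, so n | g. v | g, so lcm(n, v) | g. From p | g, lcm(p, lcm(n, v)) | g.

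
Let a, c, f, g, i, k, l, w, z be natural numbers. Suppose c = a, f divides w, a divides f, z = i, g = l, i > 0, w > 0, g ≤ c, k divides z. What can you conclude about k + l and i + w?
k + l ≤ i + w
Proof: z = i and k divides z, so k divides i. Since i > 0, k ≤ i. g = l and g ≤ c, hence l ≤ c. c = a, so l ≤ a. a divides f and f divides w, so a divides w. Because w > 0, a ≤ w. l ≤ a, so l ≤ w. Since k ≤ i, k + l ≤ i + w.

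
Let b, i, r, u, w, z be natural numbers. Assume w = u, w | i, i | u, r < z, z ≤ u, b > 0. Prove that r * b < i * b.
w = u and w | i, hence u | i. Since i | u, u = i. Since r < z and z ≤ u, r < u. Since u = i, r < i. b > 0, so r * b < i * b.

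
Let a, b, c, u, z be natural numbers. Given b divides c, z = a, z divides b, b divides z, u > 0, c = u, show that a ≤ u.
Since b divides z and z divides b, b = z. Since z = a, b = a. Since c = u and b divides c, b divides u. b = a, so a divides u. Since u > 0, a ≤ u.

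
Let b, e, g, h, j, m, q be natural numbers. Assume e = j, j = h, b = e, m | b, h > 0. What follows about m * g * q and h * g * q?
m * g * q ≤ h * g * q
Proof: Because e = j and j = h, e = h. b = e and m | b, therefore m | e. Because e = h, m | h. Since h > 0, m ≤ h. Then m * g ≤ h * g. Then m * g * q ≤ h * g * q.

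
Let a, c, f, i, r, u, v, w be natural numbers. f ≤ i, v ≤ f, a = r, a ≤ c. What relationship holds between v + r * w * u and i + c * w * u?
v + r * w * u ≤ i + c * w * u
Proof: v ≤ f and f ≤ i, so v ≤ i. Because a = r and a ≤ c, r ≤ c. Then r * w ≤ c * w. Then r * w * u ≤ c * w * u. v ≤ i, so v + r * w * u ≤ i + c * w * u.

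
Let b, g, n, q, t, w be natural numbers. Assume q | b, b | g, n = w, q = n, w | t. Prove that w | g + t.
q = n and q | b, therefore n | b. n = w, so w | b. Since b | g, w | g. w | t, so w | g + t.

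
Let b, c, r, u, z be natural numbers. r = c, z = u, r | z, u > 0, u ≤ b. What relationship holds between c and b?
c ≤ b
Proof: z = u and r | z, hence r | u. Since u > 0, r ≤ u. Because u ≤ b, r ≤ b. Since r = c, c ≤ b.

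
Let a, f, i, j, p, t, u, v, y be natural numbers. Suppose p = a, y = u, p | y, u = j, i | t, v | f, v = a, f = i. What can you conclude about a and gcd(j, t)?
a | gcd(j, t)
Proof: y = u and u = j, therefore y = j. Because p = a and p | y, a | y. Since y = j, a | j. f = i and v | f, therefore v | i. Since i | t, v | t. Since v = a, a | t. a | j, so a | gcd(j, t).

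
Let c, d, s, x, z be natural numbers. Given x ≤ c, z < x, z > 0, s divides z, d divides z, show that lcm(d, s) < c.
d divides z and s divides z, so lcm(d, s) divides z. z > 0, so lcm(d, s) ≤ z. z < x and x ≤ c, so z < c. From lcm(d, s) ≤ z, lcm(d, s) < c.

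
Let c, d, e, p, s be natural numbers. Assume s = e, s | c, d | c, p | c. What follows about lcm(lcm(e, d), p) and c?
lcm(lcm(e, d), p) | c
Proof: Because s = e and s | c, e | c. Because d | c, lcm(e, d) | c. From p | c, lcm(lcm(e, d), p) | c.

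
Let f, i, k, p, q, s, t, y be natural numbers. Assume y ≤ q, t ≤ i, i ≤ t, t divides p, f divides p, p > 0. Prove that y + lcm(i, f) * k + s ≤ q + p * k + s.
Since t ≤ i and i ≤ t, t = i. t divides p, so i divides p. f divides p, so lcm(i, f) divides p. p > 0, so lcm(i, f) ≤ p. By multiplying by a non-negative, lcm(i, f) * k ≤ p * k. Then lcm(i, f) * k + s ≤ p * k + s. y ≤ q, so y + lcm(i, f) * k + s ≤ q + p * k + s.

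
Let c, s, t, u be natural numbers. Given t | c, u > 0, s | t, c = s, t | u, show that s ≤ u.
Because c = s and t | c, t | s. s | t, so t = s. t | u and u > 0, so t ≤ u. Since t = s, s ≤ u.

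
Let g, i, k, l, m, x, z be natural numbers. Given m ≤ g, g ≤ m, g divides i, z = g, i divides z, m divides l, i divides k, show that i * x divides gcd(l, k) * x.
m ≤ g and g ≤ m, hence m = g. From z = g and i divides z, i divides g. Since g divides i, g = i. From m = g, m = i. m divides l, so i divides l. Since i divides k, i divides gcd(l, k). Then i * x divides gcd(l, k) * x.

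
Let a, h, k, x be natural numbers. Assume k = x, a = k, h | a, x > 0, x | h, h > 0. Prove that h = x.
Since x | h and h > 0, x ≤ h. a = k and k = x, thus a = x. Because h | a, h | x. Since x > 0, h ≤ x. Since x ≤ h, x = h. Then h = x.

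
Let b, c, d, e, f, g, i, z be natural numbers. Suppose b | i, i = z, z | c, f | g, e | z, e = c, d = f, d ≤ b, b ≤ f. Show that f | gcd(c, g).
Since e = c and e | z, c | z. Since z | c, z = c. Since i = z, i = c. Because d = f and d ≤ b, f ≤ b. Since b ≤ f, b = f. b | i, so f | i. Since i = c, f | c. Since f | g, f | gcd(c, g).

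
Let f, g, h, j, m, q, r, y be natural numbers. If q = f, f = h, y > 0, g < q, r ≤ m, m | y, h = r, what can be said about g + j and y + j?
g + j < y + j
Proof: From q = f and f = h, q = h. h = r, so q = r. g < q, so g < r. Since m | y and y > 0, m ≤ y. r ≤ m, so r ≤ y. g < r, so g < y. Then g + j < y + j.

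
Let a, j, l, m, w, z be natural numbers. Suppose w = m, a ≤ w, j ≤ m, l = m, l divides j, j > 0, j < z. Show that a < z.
From w = m and a ≤ w, a ≤ m. Because l = m and l divides j, m divides j. j > 0, so m ≤ j. j ≤ m, so j = m. j < z, so m < z. a ≤ m, so a < z.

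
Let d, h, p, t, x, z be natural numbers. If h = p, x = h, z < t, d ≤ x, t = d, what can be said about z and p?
z < p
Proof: t = d and z < t, hence z < d. Because x = h and h = p, x = p. d ≤ x, so d ≤ p. z < d, so z < p.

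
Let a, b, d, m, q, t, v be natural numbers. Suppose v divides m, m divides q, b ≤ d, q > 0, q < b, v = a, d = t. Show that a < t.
v divides m and m divides q, therefore v divides q. Since q > 0, v ≤ q. v = a, so a ≤ q. Since q < b, a < b. Since d = t and b ≤ d, b ≤ t. a < b, so a < t.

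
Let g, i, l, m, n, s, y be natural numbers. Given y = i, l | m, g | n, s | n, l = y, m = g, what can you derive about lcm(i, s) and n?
lcm(i, s) | n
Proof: From l = y and y = i, l = i. m = g and l | m, so l | g. Since g | n, l | n. l = i, so i | n. From s | n, lcm(i, s) | n.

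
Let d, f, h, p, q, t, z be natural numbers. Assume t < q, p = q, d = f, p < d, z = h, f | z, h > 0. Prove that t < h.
d = f and p < d, thus p < f. From z = h and f | z, f | h. h > 0, so f ≤ h. From p < f, p < h. Since p = q, q < h. Since t < q, t < h.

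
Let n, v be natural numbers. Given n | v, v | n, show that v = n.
Since n | v and v | n, n = v. Then v = n.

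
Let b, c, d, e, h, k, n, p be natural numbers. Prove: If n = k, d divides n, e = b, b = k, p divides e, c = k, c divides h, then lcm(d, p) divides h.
n = k and d divides n, hence d divides k. From e = b and b = k, e = k. p divides e, so p divides k. d divides k, so lcm(d, p) divides k. c = k and c divides h, hence k divides h. Since lcm(d, p) divides k, lcm(d, p) divides h.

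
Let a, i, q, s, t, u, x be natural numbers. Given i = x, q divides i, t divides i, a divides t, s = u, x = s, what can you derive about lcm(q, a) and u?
lcm(q, a) divides u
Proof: i = x and x = s, so i = s. Since s = u, i = u. a divides t and t divides i, hence a divides i. q divides i, so lcm(q, a) divides i. Since i = u, lcm(q, a) divides u.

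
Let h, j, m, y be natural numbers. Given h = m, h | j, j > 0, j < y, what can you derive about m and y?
m < y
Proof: Because h = m and h | j, m | j. Because j > 0, m ≤ j. Because j < y, m < y.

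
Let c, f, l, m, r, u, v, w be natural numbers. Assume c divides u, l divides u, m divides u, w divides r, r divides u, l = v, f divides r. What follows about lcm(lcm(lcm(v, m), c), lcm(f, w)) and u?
lcm(lcm(lcm(v, m), c), lcm(f, w)) divides u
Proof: l = v and l divides u, hence v divides u. Because m divides u, lcm(v, m) divides u. c divides u, so lcm(lcm(v, m), c) divides u. f divides r and w divides r, therefore lcm(f, w) divides r. r divides u, so lcm(f, w) divides u. Because lcm(lcm(v, m), c) divides u, lcm(lcm(lcm(v, m), c), lcm(f, w)) divides u.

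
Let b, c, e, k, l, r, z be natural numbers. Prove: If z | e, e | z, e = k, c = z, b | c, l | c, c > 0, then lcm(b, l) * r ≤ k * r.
z | e and e | z, thus z = e. Since e = k, z = k. Because b | c and l | c, lcm(b, l) | c. c > 0, so lcm(b, l) ≤ c. Since c = z, lcm(b, l) ≤ z. z = k, so lcm(b, l) ≤ k. Then lcm(b, l) * r ≤ k * r.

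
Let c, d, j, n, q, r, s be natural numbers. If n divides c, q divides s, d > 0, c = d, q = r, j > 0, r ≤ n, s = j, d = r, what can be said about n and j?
n ≤ j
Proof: c = d and n divides c, thus n divides d. Because d > 0, n ≤ d. d = r, so n ≤ r. Since r ≤ n, r = n. q = r and q divides s, therefore r divides s. s = j, so r divides j. Since j > 0, r ≤ j. From r = n, n ≤ j.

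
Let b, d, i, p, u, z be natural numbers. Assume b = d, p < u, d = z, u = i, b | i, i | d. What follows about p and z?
p < z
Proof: b = d and b | i, so d | i. i | d, so i = d. Because u = i, u = d. Since d = z, u = z. From p < u, p < z.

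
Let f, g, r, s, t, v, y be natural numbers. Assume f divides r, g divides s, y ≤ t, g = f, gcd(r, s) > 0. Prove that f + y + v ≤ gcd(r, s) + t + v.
g = f and g divides s, therefore f divides s. Since f divides r, f divides gcd(r, s). Since gcd(r, s) > 0, f ≤ gcd(r, s). y ≤ t, therefore y + v ≤ t + v. f ≤ gcd(r, s), so f + y + v ≤ gcd(r, s) + t + v.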